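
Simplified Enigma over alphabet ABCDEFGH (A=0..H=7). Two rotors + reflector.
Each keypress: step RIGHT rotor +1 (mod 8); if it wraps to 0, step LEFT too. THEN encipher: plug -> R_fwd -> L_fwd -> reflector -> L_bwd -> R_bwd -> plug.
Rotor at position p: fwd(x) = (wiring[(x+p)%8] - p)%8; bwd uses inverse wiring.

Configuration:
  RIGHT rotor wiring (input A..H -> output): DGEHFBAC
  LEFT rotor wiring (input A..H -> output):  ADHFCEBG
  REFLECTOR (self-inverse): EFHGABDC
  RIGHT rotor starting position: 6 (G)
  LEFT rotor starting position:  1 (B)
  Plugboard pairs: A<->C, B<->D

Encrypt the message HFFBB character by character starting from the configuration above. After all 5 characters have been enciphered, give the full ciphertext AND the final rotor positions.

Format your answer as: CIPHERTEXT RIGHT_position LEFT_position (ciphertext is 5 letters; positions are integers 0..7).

Answer: DDEFD 3 2

Derivation:
Char 1 ('H'): step: R->7, L=1; H->plug->H->R->B->L->G->refl->D->L'->E->R'->B->plug->D
Char 2 ('F'): step: R->0, L->2 (L advanced); F->plug->F->R->B->L->D->refl->G->L'->G->R'->B->plug->D
Char 3 ('F'): step: R->1, L=2; F->plug->F->R->H->L->B->refl->F->L'->A->R'->E->plug->E
Char 4 ('B'): step: R->2, L=2; B->plug->D->R->H->L->B->refl->F->L'->A->R'->F->plug->F
Char 5 ('B'): step: R->3, L=2; B->plug->D->R->F->L->E->refl->A->L'->C->R'->B->plug->D
Final: ciphertext=DDEFD, RIGHT=3, LEFT=2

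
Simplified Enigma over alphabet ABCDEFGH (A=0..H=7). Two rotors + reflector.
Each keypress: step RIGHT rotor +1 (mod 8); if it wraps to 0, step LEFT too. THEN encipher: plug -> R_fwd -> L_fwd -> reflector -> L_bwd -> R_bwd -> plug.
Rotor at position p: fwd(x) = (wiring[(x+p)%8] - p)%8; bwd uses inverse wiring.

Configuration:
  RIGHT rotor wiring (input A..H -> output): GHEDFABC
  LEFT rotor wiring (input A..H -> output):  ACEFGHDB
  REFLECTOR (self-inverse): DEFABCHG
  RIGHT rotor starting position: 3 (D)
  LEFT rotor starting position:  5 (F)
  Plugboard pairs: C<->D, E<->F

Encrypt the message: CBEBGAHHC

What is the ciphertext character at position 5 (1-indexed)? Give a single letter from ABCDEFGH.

Char 1 ('C'): step: R->4, L=5; C->plug->D->R->G->L->A->refl->D->L'->D->R'->F->plug->E
Char 2 ('B'): step: R->5, L=5; B->plug->B->R->E->L->F->refl->C->L'->A->R'->H->plug->H
Char 3 ('E'): step: R->6, L=5; E->plug->F->R->F->L->H->refl->G->L'->B->R'->D->plug->C
Char 4 ('B'): step: R->7, L=5; B->plug->B->R->H->L->B->refl->E->L'->C->R'->H->plug->H
Char 5 ('G'): step: R->0, L->6 (L advanced); G->plug->G->R->B->L->D->refl->A->L'->G->R'->A->plug->A

A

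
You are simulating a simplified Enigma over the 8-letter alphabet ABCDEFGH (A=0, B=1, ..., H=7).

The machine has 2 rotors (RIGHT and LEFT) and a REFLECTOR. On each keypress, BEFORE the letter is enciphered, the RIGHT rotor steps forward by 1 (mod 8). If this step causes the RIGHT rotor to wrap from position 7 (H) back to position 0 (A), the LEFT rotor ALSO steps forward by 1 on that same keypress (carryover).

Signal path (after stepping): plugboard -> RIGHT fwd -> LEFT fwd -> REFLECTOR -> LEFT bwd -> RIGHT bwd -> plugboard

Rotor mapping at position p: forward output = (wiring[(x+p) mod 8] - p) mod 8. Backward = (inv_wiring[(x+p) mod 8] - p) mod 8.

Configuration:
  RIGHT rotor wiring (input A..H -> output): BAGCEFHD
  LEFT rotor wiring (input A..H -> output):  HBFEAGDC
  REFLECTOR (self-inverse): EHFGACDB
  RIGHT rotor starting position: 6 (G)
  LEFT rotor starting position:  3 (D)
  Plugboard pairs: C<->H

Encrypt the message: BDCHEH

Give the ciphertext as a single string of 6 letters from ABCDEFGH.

Answer: GHACAF

Derivation:
Char 1 ('B'): step: R->7, L=3; B->plug->B->R->C->L->D->refl->G->L'->G->R'->G->plug->G
Char 2 ('D'): step: R->0, L->4 (L advanced); D->plug->D->R->C->L->H->refl->B->L'->G->R'->C->plug->H
Char 3 ('C'): step: R->1, L=4; C->plug->H->R->A->L->E->refl->A->L'->H->R'->A->plug->A
Char 4 ('H'): step: R->2, L=4; H->plug->C->R->C->L->H->refl->B->L'->G->R'->H->plug->C
Char 5 ('E'): step: R->3, L=4; E->plug->E->R->A->L->E->refl->A->L'->H->R'->A->plug->A
Char 6 ('H'): step: R->4, L=4; H->plug->C->R->D->L->G->refl->D->L'->E->R'->F->plug->F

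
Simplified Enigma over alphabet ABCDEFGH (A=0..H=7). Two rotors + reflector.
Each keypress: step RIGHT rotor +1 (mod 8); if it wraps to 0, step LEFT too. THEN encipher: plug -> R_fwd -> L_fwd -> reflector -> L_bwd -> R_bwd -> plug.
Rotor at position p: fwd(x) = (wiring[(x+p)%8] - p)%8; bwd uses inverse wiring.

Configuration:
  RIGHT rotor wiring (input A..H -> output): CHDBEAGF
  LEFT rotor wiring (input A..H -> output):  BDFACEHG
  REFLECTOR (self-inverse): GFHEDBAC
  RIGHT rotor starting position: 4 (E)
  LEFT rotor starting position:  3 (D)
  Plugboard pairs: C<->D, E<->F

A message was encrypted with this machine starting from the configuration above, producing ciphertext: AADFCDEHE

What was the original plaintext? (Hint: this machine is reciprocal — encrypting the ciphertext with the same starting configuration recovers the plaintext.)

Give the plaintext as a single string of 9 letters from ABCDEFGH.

Char 1 ('A'): step: R->5, L=3; A->plug->A->R->D->L->E->refl->D->L'->E->R'->G->plug->G
Char 2 ('A'): step: R->6, L=3; A->plug->A->R->A->L->F->refl->B->L'->C->R'->H->plug->H
Char 3 ('D'): step: R->7, L=3; D->plug->C->R->A->L->F->refl->B->L'->C->R'->E->plug->F
Char 4 ('F'): step: R->0, L->4 (L advanced); F->plug->E->R->E->L->F->refl->B->L'->G->R'->G->plug->G
Char 5 ('C'): step: R->1, L=4; C->plug->D->R->D->L->C->refl->H->L'->F->R'->F->plug->E
Char 6 ('D'): step: R->2, L=4; D->plug->C->R->C->L->D->refl->E->L'->H->R'->B->plug->B
Char 7 ('E'): step: R->3, L=4; E->plug->F->R->H->L->E->refl->D->L'->C->R'->E->plug->F
Char 8 ('H'): step: R->4, L=4; H->plug->H->R->F->L->H->refl->C->L'->D->R'->F->plug->E
Char 9 ('E'): step: R->5, L=4; E->plug->F->R->G->L->B->refl->F->L'->E->R'->G->plug->G

Answer: GHFGEBFEG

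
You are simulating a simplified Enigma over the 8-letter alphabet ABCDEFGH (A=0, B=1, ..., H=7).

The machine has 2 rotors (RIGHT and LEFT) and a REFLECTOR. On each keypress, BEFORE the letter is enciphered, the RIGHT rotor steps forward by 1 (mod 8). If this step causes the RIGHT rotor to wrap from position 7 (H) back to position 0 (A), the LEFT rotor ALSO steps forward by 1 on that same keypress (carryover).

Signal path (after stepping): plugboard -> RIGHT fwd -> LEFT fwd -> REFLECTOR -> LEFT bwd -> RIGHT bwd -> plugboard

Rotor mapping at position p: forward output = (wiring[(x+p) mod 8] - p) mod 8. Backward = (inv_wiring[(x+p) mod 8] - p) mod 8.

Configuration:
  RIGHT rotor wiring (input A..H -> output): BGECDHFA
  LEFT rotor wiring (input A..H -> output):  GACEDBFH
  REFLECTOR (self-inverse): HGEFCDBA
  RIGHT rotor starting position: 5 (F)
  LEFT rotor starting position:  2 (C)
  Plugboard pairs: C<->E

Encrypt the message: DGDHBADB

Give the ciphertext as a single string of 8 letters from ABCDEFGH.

Char 1 ('D'): step: R->6, L=2; D->plug->D->R->A->L->A->refl->H->L'->D->R'->C->plug->E
Char 2 ('G'): step: R->7, L=2; G->plug->G->R->A->L->A->refl->H->L'->D->R'->E->plug->C
Char 3 ('D'): step: R->0, L->3 (L advanced); D->plug->D->R->C->L->G->refl->B->L'->A->R'->H->plug->H
Char 4 ('H'): step: R->1, L=3; H->plug->H->R->A->L->B->refl->G->L'->C->R'->D->plug->D
Char 5 ('B'): step: R->2, L=3; B->plug->B->R->A->L->B->refl->G->L'->C->R'->A->plug->A
Char 6 ('A'): step: R->3, L=3; A->plug->A->R->H->L->H->refl->A->L'->B->R'->H->plug->H
Char 7 ('D'): step: R->4, L=3; D->plug->D->R->E->L->E->refl->C->L'->D->R'->B->plug->B
Char 8 ('B'): step: R->5, L=3; B->plug->B->R->A->L->B->refl->G->L'->C->R'->A->plug->A

Answer: ECHDAHBA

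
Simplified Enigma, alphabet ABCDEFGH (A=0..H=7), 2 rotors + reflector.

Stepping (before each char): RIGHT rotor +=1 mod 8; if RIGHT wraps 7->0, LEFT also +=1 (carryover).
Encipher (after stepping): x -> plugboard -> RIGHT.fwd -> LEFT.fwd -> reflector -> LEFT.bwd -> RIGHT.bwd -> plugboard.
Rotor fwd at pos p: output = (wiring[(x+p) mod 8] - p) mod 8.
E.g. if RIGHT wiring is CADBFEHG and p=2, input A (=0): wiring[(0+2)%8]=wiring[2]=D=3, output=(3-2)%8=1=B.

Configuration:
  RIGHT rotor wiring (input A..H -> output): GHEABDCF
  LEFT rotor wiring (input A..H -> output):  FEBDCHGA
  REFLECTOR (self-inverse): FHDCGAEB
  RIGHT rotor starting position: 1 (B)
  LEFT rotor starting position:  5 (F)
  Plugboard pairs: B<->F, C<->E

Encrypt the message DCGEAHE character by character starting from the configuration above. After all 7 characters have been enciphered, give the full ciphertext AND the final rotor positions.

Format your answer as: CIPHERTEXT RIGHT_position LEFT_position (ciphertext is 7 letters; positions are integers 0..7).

Char 1 ('D'): step: R->2, L=5; D->plug->D->R->B->L->B->refl->H->L'->E->R'->G->plug->G
Char 2 ('C'): step: R->3, L=5; C->plug->E->R->C->L->D->refl->C->L'->A->R'->C->plug->E
Char 3 ('G'): step: R->4, L=5; G->plug->G->R->A->L->C->refl->D->L'->C->R'->E->plug->C
Char 4 ('E'): step: R->5, L=5; E->plug->C->R->A->L->C->refl->D->L'->C->R'->E->plug->C
Char 5 ('A'): step: R->6, L=5; A->plug->A->R->E->L->H->refl->B->L'->B->R'->D->plug->D
Char 6 ('H'): step: R->7, L=5; H->plug->H->R->D->L->A->refl->F->L'->H->R'->B->plug->F
Char 7 ('E'): step: R->0, L->6 (L advanced); E->plug->C->R->E->L->D->refl->C->L'->B->R'->E->plug->C
Final: ciphertext=GECCDFC, RIGHT=0, LEFT=6

Answer: GECCDFC 0 6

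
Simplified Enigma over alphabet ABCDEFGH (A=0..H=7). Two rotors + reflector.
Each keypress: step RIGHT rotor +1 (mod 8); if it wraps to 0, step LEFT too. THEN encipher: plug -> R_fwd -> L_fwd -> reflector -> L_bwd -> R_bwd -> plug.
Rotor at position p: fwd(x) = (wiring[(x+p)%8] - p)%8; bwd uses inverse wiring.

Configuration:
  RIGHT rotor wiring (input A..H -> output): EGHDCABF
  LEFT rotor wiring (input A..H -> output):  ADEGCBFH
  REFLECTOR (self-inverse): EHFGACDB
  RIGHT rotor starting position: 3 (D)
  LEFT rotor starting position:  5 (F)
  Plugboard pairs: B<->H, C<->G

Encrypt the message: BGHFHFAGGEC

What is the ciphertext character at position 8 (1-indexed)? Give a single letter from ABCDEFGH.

Char 1 ('B'): step: R->4, L=5; B->plug->H->R->H->L->F->refl->C->L'->C->R'->F->plug->F
Char 2 ('G'): step: R->5, L=5; G->plug->C->R->A->L->E->refl->A->L'->B->R'->E->plug->E
Char 3 ('H'): step: R->6, L=5; H->plug->B->R->H->L->F->refl->C->L'->C->R'->H->plug->B
Char 4 ('F'): step: R->7, L=5; F->plug->F->R->D->L->D->refl->G->L'->E->R'->E->plug->E
Char 5 ('H'): step: R->0, L->6 (L advanced); H->plug->B->R->G->L->E->refl->A->L'->F->R'->H->plug->B
Char 6 ('F'): step: R->1, L=6; F->plug->F->R->A->L->H->refl->B->L'->B->R'->D->plug->D
Char 7 ('A'): step: R->2, L=6; A->plug->A->R->F->L->A->refl->E->L'->G->R'->D->plug->D
Char 8 ('G'): step: R->3, L=6; G->plug->C->R->F->L->A->refl->E->L'->G->R'->D->plug->D

D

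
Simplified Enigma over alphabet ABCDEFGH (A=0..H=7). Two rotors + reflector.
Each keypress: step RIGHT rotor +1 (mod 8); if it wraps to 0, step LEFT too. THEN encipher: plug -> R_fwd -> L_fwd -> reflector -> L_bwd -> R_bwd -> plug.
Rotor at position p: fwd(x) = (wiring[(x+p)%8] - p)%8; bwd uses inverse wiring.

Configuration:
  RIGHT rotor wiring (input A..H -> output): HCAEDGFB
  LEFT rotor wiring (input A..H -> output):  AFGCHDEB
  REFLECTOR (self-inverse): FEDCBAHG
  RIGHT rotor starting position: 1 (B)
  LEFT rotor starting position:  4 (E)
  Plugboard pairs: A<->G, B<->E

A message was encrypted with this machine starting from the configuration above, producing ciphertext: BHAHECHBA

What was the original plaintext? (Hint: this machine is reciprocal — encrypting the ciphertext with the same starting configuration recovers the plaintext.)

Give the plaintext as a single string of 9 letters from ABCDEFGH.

Char 1 ('B'): step: R->2, L=4; B->plug->E->R->D->L->F->refl->A->L'->C->R'->B->plug->E
Char 2 ('H'): step: R->3, L=4; H->plug->H->R->F->L->B->refl->E->L'->E->R'->F->plug->F
Char 3 ('A'): step: R->4, L=4; A->plug->G->R->E->L->E->refl->B->L'->F->R'->D->plug->D
Char 4 ('H'): step: R->5, L=4; H->plug->H->R->G->L->C->refl->D->L'->A->R'->B->plug->E
Char 5 ('E'): step: R->6, L=4; E->plug->B->R->D->L->F->refl->A->L'->C->R'->E->plug->B
Char 6 ('C'): step: R->7, L=4; C->plug->C->R->D->L->F->refl->A->L'->C->R'->A->plug->G
Char 7 ('H'): step: R->0, L->5 (L advanced); H->plug->H->R->B->L->H->refl->G->L'->A->R'->C->plug->C
Char 8 ('B'): step: R->1, L=5; B->plug->E->R->F->L->B->refl->E->L'->C->R'->D->plug->D
Char 9 ('A'): step: R->2, L=5; A->plug->G->R->F->L->B->refl->E->L'->C->R'->B->plug->E

Answer: EFDEBGCDE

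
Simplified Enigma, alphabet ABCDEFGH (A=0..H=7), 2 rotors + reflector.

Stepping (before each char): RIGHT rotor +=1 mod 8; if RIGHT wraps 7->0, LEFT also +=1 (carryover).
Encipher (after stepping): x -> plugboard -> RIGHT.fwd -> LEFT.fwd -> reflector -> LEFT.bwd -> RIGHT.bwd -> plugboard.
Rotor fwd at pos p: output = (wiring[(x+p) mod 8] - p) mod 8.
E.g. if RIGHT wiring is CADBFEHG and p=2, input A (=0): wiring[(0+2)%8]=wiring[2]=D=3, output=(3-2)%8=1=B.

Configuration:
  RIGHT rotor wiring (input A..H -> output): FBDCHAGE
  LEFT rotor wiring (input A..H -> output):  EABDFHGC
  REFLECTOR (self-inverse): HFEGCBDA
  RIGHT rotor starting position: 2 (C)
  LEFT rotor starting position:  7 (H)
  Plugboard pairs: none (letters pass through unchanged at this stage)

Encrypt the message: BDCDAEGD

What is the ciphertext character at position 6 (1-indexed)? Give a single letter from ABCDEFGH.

Char 1 ('B'): step: R->3, L=7; B->plug->B->R->E->L->E->refl->C->L'->D->R'->D->plug->D
Char 2 ('D'): step: R->4, L=7; D->plug->D->R->A->L->D->refl->G->L'->F->R'->F->plug->F
Char 3 ('C'): step: R->5, L=7; C->plug->C->R->H->L->H->refl->A->L'->G->R'->F->plug->F
Char 4 ('D'): step: R->6, L=7; D->plug->D->R->D->L->C->refl->E->L'->E->R'->F->plug->F
Char 5 ('A'): step: R->7, L=7; A->plug->A->R->F->L->G->refl->D->L'->A->R'->F->plug->F
Char 6 ('E'): step: R->0, L->0 (L advanced); E->plug->E->R->H->L->C->refl->E->L'->A->R'->F->plug->F

F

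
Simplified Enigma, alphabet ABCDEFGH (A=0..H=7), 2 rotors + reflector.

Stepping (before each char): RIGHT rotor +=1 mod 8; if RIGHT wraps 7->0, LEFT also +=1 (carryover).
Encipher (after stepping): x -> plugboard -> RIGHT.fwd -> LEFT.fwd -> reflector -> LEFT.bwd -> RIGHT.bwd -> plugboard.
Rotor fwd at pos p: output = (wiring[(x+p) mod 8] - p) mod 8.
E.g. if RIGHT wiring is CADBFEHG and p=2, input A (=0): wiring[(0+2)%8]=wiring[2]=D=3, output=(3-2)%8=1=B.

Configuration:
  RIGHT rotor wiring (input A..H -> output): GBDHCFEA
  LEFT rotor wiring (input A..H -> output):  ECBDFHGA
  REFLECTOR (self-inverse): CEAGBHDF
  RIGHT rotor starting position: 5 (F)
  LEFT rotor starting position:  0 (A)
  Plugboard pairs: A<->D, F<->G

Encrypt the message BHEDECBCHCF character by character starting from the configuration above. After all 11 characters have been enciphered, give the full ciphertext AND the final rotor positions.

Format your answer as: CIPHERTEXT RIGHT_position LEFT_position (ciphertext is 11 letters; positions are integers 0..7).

Char 1 ('B'): step: R->6, L=0; B->plug->B->R->C->L->B->refl->E->L'->A->R'->C->plug->C
Char 2 ('H'): step: R->7, L=0; H->plug->H->R->F->L->H->refl->F->L'->E->R'->D->plug->A
Char 3 ('E'): step: R->0, L->1 (L advanced); E->plug->E->R->C->L->C->refl->A->L'->B->R'->B->plug->B
Char 4 ('D'): step: R->1, L=1; D->plug->A->R->A->L->B->refl->E->L'->D->R'->F->plug->G
Char 5 ('E'): step: R->2, L=1; E->plug->E->R->C->L->C->refl->A->L'->B->R'->A->plug->D
Char 6 ('C'): step: R->3, L=1; C->plug->C->R->C->L->C->refl->A->L'->B->R'->D->plug->A
Char 7 ('B'): step: R->4, L=1; B->plug->B->R->B->L->A->refl->C->L'->C->R'->E->plug->E
Char 8 ('C'): step: R->5, L=1; C->plug->C->R->D->L->E->refl->B->L'->A->R'->A->plug->D
Char 9 ('H'): step: R->6, L=1; H->plug->H->R->H->L->D->refl->G->L'->E->R'->G->plug->F
Char 10 ('C'): step: R->7, L=1; C->plug->C->R->C->L->C->refl->A->L'->B->R'->A->plug->D
Char 11 ('F'): step: R->0, L->2 (L advanced); F->plug->G->R->E->L->E->refl->B->L'->B->R'->B->plug->B
Final: ciphertext=CABGDAEDFDB, RIGHT=0, LEFT=2

Answer: CABGDAEDFDB 0 2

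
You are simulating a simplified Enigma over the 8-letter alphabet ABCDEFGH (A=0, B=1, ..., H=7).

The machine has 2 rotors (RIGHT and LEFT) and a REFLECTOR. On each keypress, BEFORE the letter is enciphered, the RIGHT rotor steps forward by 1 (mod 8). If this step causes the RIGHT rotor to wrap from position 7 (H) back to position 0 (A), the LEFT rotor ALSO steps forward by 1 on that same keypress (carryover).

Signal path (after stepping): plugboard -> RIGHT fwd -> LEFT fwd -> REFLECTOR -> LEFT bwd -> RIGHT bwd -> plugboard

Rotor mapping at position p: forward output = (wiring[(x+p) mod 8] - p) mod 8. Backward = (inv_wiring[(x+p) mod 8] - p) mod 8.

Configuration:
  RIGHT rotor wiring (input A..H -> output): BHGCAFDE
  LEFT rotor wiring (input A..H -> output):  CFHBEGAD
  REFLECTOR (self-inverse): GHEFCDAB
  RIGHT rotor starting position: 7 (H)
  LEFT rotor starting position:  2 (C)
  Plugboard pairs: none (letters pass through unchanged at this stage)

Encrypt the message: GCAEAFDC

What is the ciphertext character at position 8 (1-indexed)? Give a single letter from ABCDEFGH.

Char 1 ('G'): step: R->0, L->3 (L advanced); G->plug->G->R->D->L->F->refl->D->L'->C->R'->D->plug->D
Char 2 ('C'): step: R->1, L=3; C->plug->C->R->B->L->B->refl->H->L'->F->R'->B->plug->B
Char 3 ('A'): step: R->2, L=3; A->plug->A->R->E->L->A->refl->G->L'->A->R'->B->plug->B
Char 4 ('E'): step: R->3, L=3; E->plug->E->R->B->L->B->refl->H->L'->F->R'->B->plug->B
Char 5 ('A'): step: R->4, L=3; A->plug->A->R->E->L->A->refl->G->L'->A->R'->D->plug->D
Char 6 ('F'): step: R->5, L=3; F->plug->F->R->B->L->B->refl->H->L'->F->R'->G->plug->G
Char 7 ('D'): step: R->6, L=3; D->plug->D->R->B->L->B->refl->H->L'->F->R'->A->plug->A
Char 8 ('C'): step: R->7, L=3; C->plug->C->R->A->L->G->refl->A->L'->E->R'->H->plug->H

H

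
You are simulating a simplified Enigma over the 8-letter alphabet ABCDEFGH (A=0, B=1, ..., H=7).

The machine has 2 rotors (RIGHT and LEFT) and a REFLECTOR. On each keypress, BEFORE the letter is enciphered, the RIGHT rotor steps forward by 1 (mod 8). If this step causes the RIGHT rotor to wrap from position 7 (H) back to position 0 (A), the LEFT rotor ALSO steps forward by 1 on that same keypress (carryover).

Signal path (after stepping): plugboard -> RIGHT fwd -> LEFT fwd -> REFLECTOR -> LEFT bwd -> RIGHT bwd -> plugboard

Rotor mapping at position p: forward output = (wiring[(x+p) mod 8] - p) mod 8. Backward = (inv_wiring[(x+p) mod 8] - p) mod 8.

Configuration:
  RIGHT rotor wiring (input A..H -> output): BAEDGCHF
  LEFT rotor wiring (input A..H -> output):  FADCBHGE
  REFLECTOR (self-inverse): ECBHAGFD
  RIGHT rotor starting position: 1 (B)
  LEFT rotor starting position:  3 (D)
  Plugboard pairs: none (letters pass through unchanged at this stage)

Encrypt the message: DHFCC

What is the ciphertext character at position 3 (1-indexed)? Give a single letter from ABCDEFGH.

Char 1 ('D'): step: R->2, L=3; D->plug->D->R->A->L->H->refl->D->L'->D->R'->F->plug->F
Char 2 ('H'): step: R->3, L=3; H->plug->H->R->B->L->G->refl->F->L'->G->R'->F->plug->F
Char 3 ('F'): step: R->4, L=3; F->plug->F->R->E->L->B->refl->C->L'->F->R'->E->plug->E

E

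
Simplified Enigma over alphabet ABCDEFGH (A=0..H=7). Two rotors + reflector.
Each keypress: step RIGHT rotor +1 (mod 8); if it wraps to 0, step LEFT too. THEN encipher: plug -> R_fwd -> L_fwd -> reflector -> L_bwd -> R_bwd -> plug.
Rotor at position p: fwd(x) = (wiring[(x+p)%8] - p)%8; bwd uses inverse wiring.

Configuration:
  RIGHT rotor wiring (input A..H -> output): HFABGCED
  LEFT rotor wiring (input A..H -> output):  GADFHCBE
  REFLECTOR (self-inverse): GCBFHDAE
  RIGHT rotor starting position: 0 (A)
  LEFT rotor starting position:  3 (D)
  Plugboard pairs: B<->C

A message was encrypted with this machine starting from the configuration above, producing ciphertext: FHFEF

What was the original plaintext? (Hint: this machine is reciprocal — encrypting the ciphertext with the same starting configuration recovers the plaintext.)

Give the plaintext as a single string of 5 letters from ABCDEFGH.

Answer: CCEDC

Derivation:
Char 1 ('F'): step: R->1, L=3; F->plug->F->R->D->L->G->refl->A->L'->H->R'->B->plug->C
Char 2 ('H'): step: R->2, L=3; H->plug->H->R->D->L->G->refl->A->L'->H->R'->B->plug->C
Char 3 ('F'): step: R->3, L=3; F->plug->F->R->E->L->B->refl->C->L'->A->R'->E->plug->E
Char 4 ('E'): step: R->4, L=3; E->plug->E->R->D->L->G->refl->A->L'->H->R'->D->plug->D
Char 5 ('F'): step: R->5, L=3; F->plug->F->R->D->L->G->refl->A->L'->H->R'->B->plug->C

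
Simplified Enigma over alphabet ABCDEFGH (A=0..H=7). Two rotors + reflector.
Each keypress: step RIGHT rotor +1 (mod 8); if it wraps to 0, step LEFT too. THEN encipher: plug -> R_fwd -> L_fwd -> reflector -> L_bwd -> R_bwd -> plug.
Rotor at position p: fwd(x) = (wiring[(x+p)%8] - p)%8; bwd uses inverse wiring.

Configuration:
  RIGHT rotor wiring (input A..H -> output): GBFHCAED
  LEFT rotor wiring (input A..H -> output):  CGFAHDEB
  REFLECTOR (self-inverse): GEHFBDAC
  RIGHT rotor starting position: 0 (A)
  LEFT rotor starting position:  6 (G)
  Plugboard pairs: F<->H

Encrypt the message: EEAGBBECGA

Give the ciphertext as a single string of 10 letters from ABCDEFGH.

Answer: DDCDDGHFAB

Derivation:
Char 1 ('E'): step: R->1, L=6; E->plug->E->R->H->L->F->refl->D->L'->B->R'->D->plug->D
Char 2 ('E'): step: R->2, L=6; E->plug->E->R->C->L->E->refl->B->L'->G->R'->D->plug->D
Char 3 ('A'): step: R->3, L=6; A->plug->A->R->E->L->H->refl->C->L'->F->R'->C->plug->C
Char 4 ('G'): step: R->4, L=6; G->plug->G->R->B->L->D->refl->F->L'->H->R'->D->plug->D
Char 5 ('B'): step: R->5, L=6; B->plug->B->R->H->L->F->refl->D->L'->B->R'->D->plug->D
Char 6 ('B'): step: R->6, L=6; B->plug->B->R->F->L->C->refl->H->L'->E->R'->G->plug->G
Char 7 ('E'): step: R->7, L=6; E->plug->E->R->A->L->G->refl->A->L'->D->R'->F->plug->H
Char 8 ('C'): step: R->0, L->7 (L advanced); C->plug->C->R->F->L->A->refl->G->L'->D->R'->H->plug->F
Char 9 ('G'): step: R->1, L=7; G->plug->G->R->C->L->H->refl->C->L'->A->R'->A->plug->A
Char 10 ('A'): step: R->2, L=7; A->plug->A->R->D->L->G->refl->A->L'->F->R'->B->plug->B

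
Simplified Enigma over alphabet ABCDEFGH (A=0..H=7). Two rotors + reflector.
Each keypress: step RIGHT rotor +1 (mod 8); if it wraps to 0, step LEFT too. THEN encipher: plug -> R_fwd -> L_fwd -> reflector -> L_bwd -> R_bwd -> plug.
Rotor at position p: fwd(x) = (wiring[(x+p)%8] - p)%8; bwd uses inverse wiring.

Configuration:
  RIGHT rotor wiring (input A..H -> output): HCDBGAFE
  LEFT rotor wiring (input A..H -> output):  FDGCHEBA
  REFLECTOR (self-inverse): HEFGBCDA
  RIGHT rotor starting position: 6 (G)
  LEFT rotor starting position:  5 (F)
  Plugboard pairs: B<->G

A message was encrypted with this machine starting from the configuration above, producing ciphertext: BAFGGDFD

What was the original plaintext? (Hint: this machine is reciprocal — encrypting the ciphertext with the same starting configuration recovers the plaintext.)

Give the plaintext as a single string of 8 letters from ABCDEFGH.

Char 1 ('B'): step: R->7, L=5; B->plug->G->R->B->L->E->refl->B->L'->F->R'->A->plug->A
Char 2 ('A'): step: R->0, L->6 (L advanced); A->plug->A->R->H->L->G->refl->D->L'->A->R'->F->plug->F
Char 3 ('F'): step: R->1, L=6; F->plug->F->R->E->L->A->refl->H->L'->C->R'->B->plug->G
Char 4 ('G'): step: R->2, L=6; G->plug->B->R->H->L->G->refl->D->L'->A->R'->H->plug->H
Char 5 ('G'): step: R->3, L=6; G->plug->B->R->D->L->F->refl->C->L'->B->R'->E->plug->E
Char 6 ('D'): step: R->4, L=6; D->plug->D->R->A->L->D->refl->G->L'->H->R'->G->plug->B
Char 7 ('F'): step: R->5, L=6; F->plug->F->R->G->L->B->refl->E->L'->F->R'->E->plug->E
Char 8 ('D'): step: R->6, L=6; D->plug->D->R->E->L->A->refl->H->L'->C->R'->H->plug->H

Answer: AFGHEBEH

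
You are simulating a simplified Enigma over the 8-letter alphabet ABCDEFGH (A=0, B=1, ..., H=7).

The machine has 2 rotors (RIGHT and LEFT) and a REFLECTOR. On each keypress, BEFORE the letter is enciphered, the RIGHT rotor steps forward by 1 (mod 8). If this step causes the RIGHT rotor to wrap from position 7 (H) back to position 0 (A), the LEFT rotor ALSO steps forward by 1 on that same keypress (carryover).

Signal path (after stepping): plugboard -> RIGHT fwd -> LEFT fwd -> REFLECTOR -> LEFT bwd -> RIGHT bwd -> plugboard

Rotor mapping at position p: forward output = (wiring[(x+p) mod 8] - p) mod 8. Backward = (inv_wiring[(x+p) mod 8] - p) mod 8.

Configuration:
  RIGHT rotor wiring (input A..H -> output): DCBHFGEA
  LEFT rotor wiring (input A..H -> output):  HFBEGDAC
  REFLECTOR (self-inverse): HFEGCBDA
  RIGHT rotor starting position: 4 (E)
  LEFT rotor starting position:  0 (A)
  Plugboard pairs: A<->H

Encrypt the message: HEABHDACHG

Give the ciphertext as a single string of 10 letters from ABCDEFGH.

Answer: GGBDEACDEB

Derivation:
Char 1 ('H'): step: R->5, L=0; H->plug->A->R->B->L->F->refl->B->L'->C->R'->G->plug->G
Char 2 ('E'): step: R->6, L=0; E->plug->E->R->D->L->E->refl->C->L'->H->R'->G->plug->G
Char 3 ('A'): step: R->7, L=0; A->plug->H->R->F->L->D->refl->G->L'->E->R'->B->plug->B
Char 4 ('B'): step: R->0, L->1 (L advanced); B->plug->B->R->C->L->D->refl->G->L'->H->R'->D->plug->D
Char 5 ('H'): step: R->1, L=1; H->plug->A->R->B->L->A->refl->H->L'->F->R'->E->plug->E
Char 6 ('D'): step: R->2, L=1; D->plug->D->R->E->L->C->refl->E->L'->A->R'->H->plug->A
Char 7 ('A'): step: R->3, L=1; A->plug->H->R->G->L->B->refl->F->L'->D->R'->C->plug->C
Char 8 ('C'): step: R->4, L=1; C->plug->C->R->A->L->E->refl->C->L'->E->R'->D->plug->D
Char 9 ('H'): step: R->5, L=1; H->plug->A->R->B->L->A->refl->H->L'->F->R'->E->plug->E
Char 10 ('G'): step: R->6, L=1; G->plug->G->R->H->L->G->refl->D->L'->C->R'->B->plug->B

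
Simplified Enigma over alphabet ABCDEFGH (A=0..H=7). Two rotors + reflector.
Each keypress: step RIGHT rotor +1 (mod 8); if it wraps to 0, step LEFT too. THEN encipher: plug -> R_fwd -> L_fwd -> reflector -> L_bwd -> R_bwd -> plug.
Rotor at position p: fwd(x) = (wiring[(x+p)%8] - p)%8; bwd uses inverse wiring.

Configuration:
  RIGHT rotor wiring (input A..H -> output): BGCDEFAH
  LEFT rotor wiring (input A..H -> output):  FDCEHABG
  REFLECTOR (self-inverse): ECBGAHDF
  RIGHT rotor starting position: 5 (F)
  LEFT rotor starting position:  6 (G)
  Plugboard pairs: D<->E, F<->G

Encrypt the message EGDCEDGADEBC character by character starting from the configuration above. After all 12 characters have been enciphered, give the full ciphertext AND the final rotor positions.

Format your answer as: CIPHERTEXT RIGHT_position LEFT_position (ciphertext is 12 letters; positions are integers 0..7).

Char 1 ('E'): step: R->6, L=6; E->plug->D->R->A->L->D->refl->G->L'->F->R'->F->plug->G
Char 2 ('G'): step: R->7, L=6; G->plug->F->R->F->L->G->refl->D->L'->A->R'->A->plug->A
Char 3 ('D'): step: R->0, L->7 (L advanced); D->plug->E->R->E->L->F->refl->H->L'->A->R'->G->plug->F
Char 4 ('C'): step: R->1, L=7; C->plug->C->R->C->L->E->refl->A->L'->F->R'->A->plug->A
Char 5 ('E'): step: R->2, L=7; E->plug->D->R->D->L->D->refl->G->L'->B->R'->B->plug->B
Char 6 ('D'): step: R->3, L=7; D->plug->E->R->E->L->F->refl->H->L'->A->R'->A->plug->A
Char 7 ('G'): step: R->4, L=7; G->plug->F->R->C->L->E->refl->A->L'->F->R'->E->plug->D
Char 8 ('A'): step: R->5, L=7; A->plug->A->R->A->L->H->refl->F->L'->E->R'->D->plug->E
Char 9 ('D'): step: R->6, L=7; D->plug->E->R->E->L->F->refl->H->L'->A->R'->D->plug->E
Char 10 ('E'): step: R->7, L=7; E->plug->D->R->D->L->D->refl->G->L'->B->R'->H->plug->H
Char 11 ('B'): step: R->0, L->0 (L advanced); B->plug->B->R->G->L->B->refl->C->L'->C->R'->C->plug->C
Char 12 ('C'): step: R->1, L=0; C->plug->C->R->C->L->C->refl->B->L'->G->R'->G->plug->F
Final: ciphertext=GAFABADEEHCF, RIGHT=1, LEFT=0

Answer: GAFABADEEHCF 1 0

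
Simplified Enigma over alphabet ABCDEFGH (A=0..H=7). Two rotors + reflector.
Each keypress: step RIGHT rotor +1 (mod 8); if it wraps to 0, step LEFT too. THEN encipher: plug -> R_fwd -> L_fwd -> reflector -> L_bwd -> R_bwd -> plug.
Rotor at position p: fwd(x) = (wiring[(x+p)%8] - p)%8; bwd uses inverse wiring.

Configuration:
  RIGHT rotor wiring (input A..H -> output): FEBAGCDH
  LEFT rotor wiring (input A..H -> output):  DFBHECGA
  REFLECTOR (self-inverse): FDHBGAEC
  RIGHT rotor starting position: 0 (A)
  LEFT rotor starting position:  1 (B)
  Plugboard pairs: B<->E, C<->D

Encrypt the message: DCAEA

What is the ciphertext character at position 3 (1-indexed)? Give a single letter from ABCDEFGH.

Char 1 ('D'): step: R->1, L=1; D->plug->C->R->H->L->C->refl->H->L'->G->R'->G->plug->G
Char 2 ('C'): step: R->2, L=1; C->plug->D->R->A->L->E->refl->G->L'->C->R'->H->plug->H
Char 3 ('A'): step: R->3, L=1; A->plug->A->R->F->L->F->refl->A->L'->B->R'->G->plug->G

G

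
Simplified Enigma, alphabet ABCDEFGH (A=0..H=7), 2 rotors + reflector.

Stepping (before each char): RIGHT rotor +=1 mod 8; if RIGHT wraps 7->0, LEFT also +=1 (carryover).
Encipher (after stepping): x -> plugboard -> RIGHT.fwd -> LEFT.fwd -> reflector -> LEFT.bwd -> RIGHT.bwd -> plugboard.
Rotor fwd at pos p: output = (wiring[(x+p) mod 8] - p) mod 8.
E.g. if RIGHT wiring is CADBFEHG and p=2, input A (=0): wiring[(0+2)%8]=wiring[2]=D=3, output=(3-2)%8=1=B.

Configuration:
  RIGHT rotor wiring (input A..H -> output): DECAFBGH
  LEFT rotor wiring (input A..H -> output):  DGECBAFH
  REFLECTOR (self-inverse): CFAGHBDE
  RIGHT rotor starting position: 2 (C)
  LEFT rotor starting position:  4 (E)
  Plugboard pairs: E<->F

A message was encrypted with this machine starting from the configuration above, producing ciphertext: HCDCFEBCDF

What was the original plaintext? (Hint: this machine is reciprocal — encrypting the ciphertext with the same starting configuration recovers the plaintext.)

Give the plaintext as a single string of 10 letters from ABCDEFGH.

Char 1 ('H'): step: R->3, L=4; H->plug->H->R->H->L->G->refl->D->L'->D->R'->D->plug->D
Char 2 ('C'): step: R->4, L=4; C->plug->C->R->C->L->B->refl->F->L'->A->R'->F->plug->E
Char 3 ('D'): step: R->5, L=4; D->plug->D->R->G->L->A->refl->C->L'->F->R'->F->plug->E
Char 4 ('C'): step: R->6, L=4; C->plug->C->R->F->L->C->refl->A->L'->G->R'->D->plug->D
Char 5 ('F'): step: R->7, L=4; F->plug->E->R->B->L->E->refl->H->L'->E->R'->B->plug->B
Char 6 ('E'): step: R->0, L->5 (L advanced); E->plug->F->R->B->L->A->refl->C->L'->C->R'->C->plug->C
Char 7 ('B'): step: R->1, L=5; B->plug->B->R->B->L->A->refl->C->L'->C->R'->H->plug->H
Char 8 ('C'): step: R->2, L=5; C->plug->C->R->D->L->G->refl->D->L'->A->R'->A->plug->A
Char 9 ('D'): step: R->3, L=5; D->plug->D->R->D->L->G->refl->D->L'->A->R'->F->plug->E
Char 10 ('F'): step: R->4, L=5; F->plug->E->R->H->L->E->refl->H->L'->F->R'->B->plug->B

Answer: DEEDBCHAEB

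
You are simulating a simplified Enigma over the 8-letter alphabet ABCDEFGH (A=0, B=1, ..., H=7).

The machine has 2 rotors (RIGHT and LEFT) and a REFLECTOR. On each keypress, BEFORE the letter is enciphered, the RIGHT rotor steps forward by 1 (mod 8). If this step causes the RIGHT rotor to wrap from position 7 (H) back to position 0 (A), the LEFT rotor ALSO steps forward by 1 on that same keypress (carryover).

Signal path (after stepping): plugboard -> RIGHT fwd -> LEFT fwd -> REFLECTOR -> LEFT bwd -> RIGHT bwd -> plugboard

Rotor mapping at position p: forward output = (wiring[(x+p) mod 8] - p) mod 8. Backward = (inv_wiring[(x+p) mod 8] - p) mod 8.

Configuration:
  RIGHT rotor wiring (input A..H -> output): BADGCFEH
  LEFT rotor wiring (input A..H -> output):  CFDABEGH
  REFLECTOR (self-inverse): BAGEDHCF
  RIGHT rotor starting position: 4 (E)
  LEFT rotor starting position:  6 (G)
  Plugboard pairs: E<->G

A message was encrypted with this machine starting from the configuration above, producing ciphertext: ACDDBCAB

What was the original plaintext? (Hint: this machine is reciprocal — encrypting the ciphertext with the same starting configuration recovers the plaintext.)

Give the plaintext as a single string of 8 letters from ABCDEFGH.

Answer: EEFHCBDD

Derivation:
Char 1 ('A'): step: R->5, L=6; A->plug->A->R->A->L->A->refl->B->L'->B->R'->G->plug->E
Char 2 ('C'): step: R->6, L=6; C->plug->C->R->D->L->H->refl->F->L'->E->R'->G->plug->E
Char 3 ('D'): step: R->7, L=6; D->plug->D->R->E->L->F->refl->H->L'->D->R'->F->plug->F
Char 4 ('D'): step: R->0, L->7 (L advanced); D->plug->D->R->G->L->F->refl->H->L'->H->R'->H->plug->H
Char 5 ('B'): step: R->1, L=7; B->plug->B->R->C->L->G->refl->C->L'->F->R'->C->plug->C
Char 6 ('C'): step: R->2, L=7; C->plug->C->R->A->L->A->refl->B->L'->E->R'->B->plug->B
Char 7 ('A'): step: R->3, L=7; A->plug->A->R->D->L->E->refl->D->L'->B->R'->D->plug->D
Char 8 ('B'): step: R->4, L=7; B->plug->B->R->B->L->D->refl->E->L'->D->R'->D->plug->D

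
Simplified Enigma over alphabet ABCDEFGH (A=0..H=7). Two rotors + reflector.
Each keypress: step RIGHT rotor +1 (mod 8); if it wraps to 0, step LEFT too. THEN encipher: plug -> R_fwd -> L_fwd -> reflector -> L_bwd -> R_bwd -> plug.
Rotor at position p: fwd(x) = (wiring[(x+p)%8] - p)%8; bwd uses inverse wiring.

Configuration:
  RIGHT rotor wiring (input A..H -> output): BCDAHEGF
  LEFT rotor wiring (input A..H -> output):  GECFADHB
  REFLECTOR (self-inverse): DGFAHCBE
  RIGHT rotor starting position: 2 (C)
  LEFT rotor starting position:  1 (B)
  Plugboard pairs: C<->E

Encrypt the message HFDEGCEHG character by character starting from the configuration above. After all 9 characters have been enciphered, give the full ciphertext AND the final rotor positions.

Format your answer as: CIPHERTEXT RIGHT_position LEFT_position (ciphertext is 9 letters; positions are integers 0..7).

Char 1 ('H'): step: R->3, L=1; H->plug->H->R->A->L->D->refl->A->L'->G->R'->F->plug->F
Char 2 ('F'): step: R->4, L=1; F->plug->F->R->G->L->A->refl->D->L'->A->R'->B->plug->B
Char 3 ('D'): step: R->5, L=1; D->plug->D->R->E->L->C->refl->F->L'->H->R'->A->plug->A
Char 4 ('E'): step: R->6, L=1; E->plug->C->R->D->L->H->refl->E->L'->C->R'->F->plug->F
Char 5 ('G'): step: R->7, L=1; G->plug->G->R->F->L->G->refl->B->L'->B->R'->E->plug->C
Char 6 ('C'): step: R->0, L->2 (L advanced); C->plug->E->R->H->L->C->refl->F->L'->E->R'->F->plug->F
Char 7 ('E'): step: R->1, L=2; E->plug->C->R->H->L->C->refl->F->L'->E->R'->G->plug->G
Char 8 ('H'): step: R->2, L=2; H->plug->H->R->A->L->A->refl->D->L'->B->R'->A->plug->A
Char 9 ('G'): step: R->3, L=2; G->plug->G->R->H->L->C->refl->F->L'->E->R'->B->plug->B
Final: ciphertext=FBAFCFGAB, RIGHT=3, LEFT=2

Answer: FBAFCFGAB 3 2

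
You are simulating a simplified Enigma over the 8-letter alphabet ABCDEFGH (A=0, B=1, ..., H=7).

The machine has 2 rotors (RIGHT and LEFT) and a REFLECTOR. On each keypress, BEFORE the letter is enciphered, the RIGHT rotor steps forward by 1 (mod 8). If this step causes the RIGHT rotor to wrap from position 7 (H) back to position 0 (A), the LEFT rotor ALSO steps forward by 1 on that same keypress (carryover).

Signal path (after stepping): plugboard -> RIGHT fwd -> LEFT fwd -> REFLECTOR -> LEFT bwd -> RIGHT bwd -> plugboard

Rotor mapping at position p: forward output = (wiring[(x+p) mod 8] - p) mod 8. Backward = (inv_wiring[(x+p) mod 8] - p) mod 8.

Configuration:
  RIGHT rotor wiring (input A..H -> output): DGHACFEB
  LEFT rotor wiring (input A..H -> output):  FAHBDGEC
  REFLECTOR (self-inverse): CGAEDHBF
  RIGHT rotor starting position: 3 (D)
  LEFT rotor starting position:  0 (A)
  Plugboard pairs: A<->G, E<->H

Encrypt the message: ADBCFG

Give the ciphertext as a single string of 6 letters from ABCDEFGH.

Char 1 ('A'): step: R->4, L=0; A->plug->G->R->D->L->B->refl->G->L'->F->R'->D->plug->D
Char 2 ('D'): step: R->5, L=0; D->plug->D->R->G->L->E->refl->D->L'->E->R'->C->plug->C
Char 3 ('B'): step: R->6, L=0; B->plug->B->R->D->L->B->refl->G->L'->F->R'->C->plug->C
Char 4 ('C'): step: R->7, L=0; C->plug->C->R->H->L->C->refl->A->L'->B->R'->E->plug->H
Char 5 ('F'): step: R->0, L->1 (L advanced); F->plug->F->R->F->L->D->refl->E->L'->H->R'->C->plug->C
Char 6 ('G'): step: R->1, L=1; G->plug->A->R->F->L->D->refl->E->L'->H->R'->C->plug->C

Answer: DCCHCC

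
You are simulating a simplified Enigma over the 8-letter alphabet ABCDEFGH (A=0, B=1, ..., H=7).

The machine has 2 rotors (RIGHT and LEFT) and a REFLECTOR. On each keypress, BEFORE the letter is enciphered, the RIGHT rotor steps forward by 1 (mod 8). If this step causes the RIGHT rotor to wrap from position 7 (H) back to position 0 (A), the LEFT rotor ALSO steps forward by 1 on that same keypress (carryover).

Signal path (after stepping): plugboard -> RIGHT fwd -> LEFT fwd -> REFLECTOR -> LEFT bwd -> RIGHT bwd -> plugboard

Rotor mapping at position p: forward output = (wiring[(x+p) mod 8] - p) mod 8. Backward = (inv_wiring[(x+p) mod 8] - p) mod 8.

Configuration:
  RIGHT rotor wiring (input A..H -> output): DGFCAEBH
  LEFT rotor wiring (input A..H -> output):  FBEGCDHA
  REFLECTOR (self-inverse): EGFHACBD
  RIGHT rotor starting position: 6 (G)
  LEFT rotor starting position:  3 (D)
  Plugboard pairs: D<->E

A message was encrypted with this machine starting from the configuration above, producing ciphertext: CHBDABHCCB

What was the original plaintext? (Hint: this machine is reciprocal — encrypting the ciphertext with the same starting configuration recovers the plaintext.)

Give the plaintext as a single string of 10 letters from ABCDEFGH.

Char 1 ('C'): step: R->7, L=3; C->plug->C->R->H->L->B->refl->G->L'->G->R'->D->plug->E
Char 2 ('H'): step: R->0, L->4 (L advanced); H->plug->H->R->H->L->C->refl->F->L'->F->R'->C->plug->C
Char 3 ('B'): step: R->1, L=4; B->plug->B->R->E->L->B->refl->G->L'->A->R'->F->plug->F
Char 4 ('D'): step: R->2, L=4; D->plug->E->R->H->L->C->refl->F->L'->F->R'->F->plug->F
Char 5 ('A'): step: R->3, L=4; A->plug->A->R->H->L->C->refl->F->L'->F->R'->B->plug->B
Char 6 ('B'): step: R->4, L=4; B->plug->B->R->A->L->G->refl->B->L'->E->R'->A->plug->A
Char 7 ('H'): step: R->5, L=4; H->plug->H->R->D->L->E->refl->A->L'->G->R'->D->plug->E
Char 8 ('C'): step: R->6, L=4; C->plug->C->R->F->L->F->refl->C->L'->H->R'->E->plug->D
Char 9 ('C'): step: R->7, L=4; C->plug->C->R->H->L->C->refl->F->L'->F->R'->G->plug->G
Char 10 ('B'): step: R->0, L->5 (L advanced); B->plug->B->R->G->L->B->refl->G->L'->A->R'->E->plug->D

Answer: ECFFBAEDGD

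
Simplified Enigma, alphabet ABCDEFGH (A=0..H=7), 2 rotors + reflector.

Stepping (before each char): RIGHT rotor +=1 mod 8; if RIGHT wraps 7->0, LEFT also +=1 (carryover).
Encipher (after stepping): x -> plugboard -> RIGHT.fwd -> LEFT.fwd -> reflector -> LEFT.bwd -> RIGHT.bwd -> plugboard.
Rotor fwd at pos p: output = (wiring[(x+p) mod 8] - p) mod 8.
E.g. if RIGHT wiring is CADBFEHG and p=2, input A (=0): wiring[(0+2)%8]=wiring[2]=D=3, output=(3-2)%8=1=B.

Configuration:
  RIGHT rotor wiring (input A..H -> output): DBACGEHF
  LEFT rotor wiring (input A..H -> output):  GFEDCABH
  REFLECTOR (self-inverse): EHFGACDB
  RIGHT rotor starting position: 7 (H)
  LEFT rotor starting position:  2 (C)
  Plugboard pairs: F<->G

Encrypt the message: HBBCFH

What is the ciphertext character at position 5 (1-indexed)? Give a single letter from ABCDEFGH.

Char 1 ('H'): step: R->0, L->3 (L advanced); H->plug->H->R->F->L->D->refl->G->L'->D->R'->A->plug->A
Char 2 ('B'): step: R->1, L=3; B->plug->B->R->H->L->B->refl->H->L'->B->R'->C->plug->C
Char 3 ('B'): step: R->2, L=3; B->plug->B->R->A->L->A->refl->E->L'->E->R'->C->plug->C
Char 4 ('C'): step: R->3, L=3; C->plug->C->R->B->L->H->refl->B->L'->H->R'->A->plug->A
Char 5 ('F'): step: R->4, L=3; F->plug->G->R->E->L->E->refl->A->L'->A->R'->B->plug->B

B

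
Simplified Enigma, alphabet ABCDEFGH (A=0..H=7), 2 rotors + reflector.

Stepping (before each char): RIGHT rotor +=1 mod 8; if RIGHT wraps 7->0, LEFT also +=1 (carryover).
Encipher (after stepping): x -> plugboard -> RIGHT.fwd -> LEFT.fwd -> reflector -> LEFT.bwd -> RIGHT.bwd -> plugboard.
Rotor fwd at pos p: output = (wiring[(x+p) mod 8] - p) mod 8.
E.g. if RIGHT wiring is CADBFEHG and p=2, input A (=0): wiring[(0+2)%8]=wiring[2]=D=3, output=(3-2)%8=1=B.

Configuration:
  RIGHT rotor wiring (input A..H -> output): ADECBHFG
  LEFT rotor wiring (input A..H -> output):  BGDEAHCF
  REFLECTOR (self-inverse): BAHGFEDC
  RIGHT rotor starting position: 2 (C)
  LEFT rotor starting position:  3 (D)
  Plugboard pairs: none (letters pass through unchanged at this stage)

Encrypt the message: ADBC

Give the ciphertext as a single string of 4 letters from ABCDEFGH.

Char 1 ('A'): step: R->3, L=3; A->plug->A->R->H->L->A->refl->B->L'->A->R'->G->plug->G
Char 2 ('D'): step: R->4, L=3; D->plug->D->R->C->L->E->refl->F->L'->B->R'->C->plug->C
Char 3 ('B'): step: R->5, L=3; B->plug->B->R->A->L->B->refl->A->L'->H->R'->F->plug->F
Char 4 ('C'): step: R->6, L=3; C->plug->C->R->C->L->E->refl->F->L'->B->R'->H->plug->H

Answer: GCFH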